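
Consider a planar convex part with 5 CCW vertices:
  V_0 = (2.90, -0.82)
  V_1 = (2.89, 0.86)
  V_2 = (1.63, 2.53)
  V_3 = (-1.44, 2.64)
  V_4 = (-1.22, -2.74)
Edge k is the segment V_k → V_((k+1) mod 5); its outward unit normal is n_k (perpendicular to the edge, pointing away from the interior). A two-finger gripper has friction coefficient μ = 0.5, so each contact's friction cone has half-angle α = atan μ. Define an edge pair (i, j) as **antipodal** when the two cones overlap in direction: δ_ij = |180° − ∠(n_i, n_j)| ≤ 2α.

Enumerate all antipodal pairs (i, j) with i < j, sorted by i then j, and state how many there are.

α = atan 0.5 = 26.57°;  2α = 53.13°
n_0 = (+1.0000, +0.0060)
n_1 = (+0.7983, +0.6023)
n_2 = (+0.0358, +0.9994)
n_3 = (-0.9992, -0.0409)
n_4 = (+0.4224, -0.9064)
  (0,1): δ = 143.31°  ·
  (0,2): δ = 92.39°  ·
  (0,3): δ = 2.00°  ✓
  (0,4): δ = 114.65°  ·
  (1,2): δ = 129.09°  ·
  (1,3): δ = 34.69°  ✓
  (1,4): δ = 77.95°  ·
  (2,3): δ = 85.61°  ·
  (2,4): δ = 27.04°  ✓
  (3,4): δ = 67.36°  ·
antipodal pairs: 3

count = 3; pairs: (0,3), (1,3), (2,4)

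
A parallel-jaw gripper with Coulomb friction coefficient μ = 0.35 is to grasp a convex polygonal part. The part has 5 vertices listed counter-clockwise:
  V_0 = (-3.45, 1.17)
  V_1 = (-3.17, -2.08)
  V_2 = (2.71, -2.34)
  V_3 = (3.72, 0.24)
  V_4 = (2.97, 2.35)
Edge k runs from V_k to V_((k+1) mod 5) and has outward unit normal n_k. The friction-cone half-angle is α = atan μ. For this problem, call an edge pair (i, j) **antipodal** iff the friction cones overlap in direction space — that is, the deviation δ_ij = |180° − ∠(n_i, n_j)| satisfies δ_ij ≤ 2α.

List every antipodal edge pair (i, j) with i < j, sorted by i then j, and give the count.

α = atan 0.35 = 19.29°;  2α = 38.58°
n_0 = (-0.9963, -0.0858)
n_1 = (-0.0442, -0.9990)
n_2 = (+0.9312, -0.3645)
n_3 = (+0.9422, +0.3349)
n_4 = (-0.1808, +0.9835)
  (0,1): δ = 97.46°  ·
  (0,2): δ = 26.30°  ✓
  (0,3): δ = 14.64°  ✓
  (0,4): δ = 95.49°  ·
  (1,2): δ = 108.85°  ·
  (1,3): δ = 67.90°  ·
  (1,4): δ = 12.95°  ✓
  (2,3): δ = 139.05°  ·
  (2,4): δ = 58.21°  ·
  (3,4): δ = 99.15°  ·
antipodal pairs: 3

count = 3; pairs: (0,2), (0,3), (1,4)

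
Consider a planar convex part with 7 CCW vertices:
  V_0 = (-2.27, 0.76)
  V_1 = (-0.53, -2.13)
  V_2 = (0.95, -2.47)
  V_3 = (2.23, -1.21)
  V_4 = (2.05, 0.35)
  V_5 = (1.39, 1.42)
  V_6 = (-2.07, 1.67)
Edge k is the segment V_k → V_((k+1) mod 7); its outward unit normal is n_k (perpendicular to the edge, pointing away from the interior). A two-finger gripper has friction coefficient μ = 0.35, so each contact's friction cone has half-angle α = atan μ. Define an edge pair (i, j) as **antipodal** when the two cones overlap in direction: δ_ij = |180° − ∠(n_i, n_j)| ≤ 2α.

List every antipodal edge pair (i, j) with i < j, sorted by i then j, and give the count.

count = 5; pairs: (0,3), (0,4), (1,5), (2,6), (3,6)

α = atan 0.35 = 19.29°;  2α = 38.58°
n_0 = (-0.8567, -0.5158)
n_1 = (-0.2239, -0.9746)
n_2 = (+0.7015, -0.7127)
n_3 = (+0.9934, +0.1146)
n_4 = (+0.8511, +0.5250)
n_5 = (+0.0721, +0.9974)
n_6 = (-0.9767, +0.2147)
  (0,1): δ = 133.99°  ·
  (0,2): δ = 76.50°  ·
  (0,3): δ = 24.47°  ✓
  (0,4): δ = 0.62°  ✓
  (0,5): δ = 54.82°  ·
  (0,6): δ = 136.55°  ·
  (1,2): δ = 122.51°  ·
  (1,3): δ = 70.48°  ·
  (1,4): δ = 45.39°  ·
  (1,5): δ = 8.81°  ✓
  (1,6): δ = 90.54°  ·
  (2,3): δ = 127.97°  ·
  (2,4): δ = 102.88°  ·
  (2,5): δ = 48.68°  ·
  (2,6): δ = 33.06°  ✓
  (3,4): δ = 154.91°  ·
  (3,5): δ = 100.71°  ·
  (3,6): δ = 18.98°  ✓
  (4,5): δ = 125.80°  ·
  (4,6): δ = 44.06°  ·
  (5,6): δ = 98.26°  ·
antipodal pairs: 5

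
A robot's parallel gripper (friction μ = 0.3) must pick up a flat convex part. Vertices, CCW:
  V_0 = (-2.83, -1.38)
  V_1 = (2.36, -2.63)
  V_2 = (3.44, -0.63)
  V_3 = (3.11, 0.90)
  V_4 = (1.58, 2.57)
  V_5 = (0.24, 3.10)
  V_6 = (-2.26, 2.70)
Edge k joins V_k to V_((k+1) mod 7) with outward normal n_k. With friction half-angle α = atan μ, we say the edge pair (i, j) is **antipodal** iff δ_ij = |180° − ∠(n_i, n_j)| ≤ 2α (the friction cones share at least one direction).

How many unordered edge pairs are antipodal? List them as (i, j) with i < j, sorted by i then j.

α = atan 0.3 = 16.70°;  2α = 33.40°
n_0 = (-0.2342, -0.9722)
n_1 = (+0.8799, -0.4751)
n_2 = (+0.9775, +0.2108)
n_3 = (+0.7373, +0.6755)
n_4 = (+0.3678, +0.9299)
n_5 = (-0.1580, +0.9874)
n_6 = (-0.9904, +0.1384)
  (0,1): δ = 104.83°  ·
  (0,2): δ = 64.29°  ·
  (0,3): δ = 33.96°  ·
  (0,4): δ = 8.04°  ✓
  (0,5): δ = 22.63°  ✓
  (0,6): δ = 95.59°  ·
  (1,2): δ = 139.46°  ·
  (1,3): δ = 109.14°  ·
  (1,4): δ = 83.21°  ·
  (1,5): δ = 52.54°  ·
  (1,6): δ = 20.42°  ✓
  (2,3): δ = 149.68°  ·
  (2,4): δ = 123.75°  ·
  (2,5): δ = 93.08°  ·
  (2,6): δ = 20.12°  ✓
  (3,4): δ = 154.07°  ·
  (3,5): δ = 123.40°  ·
  (3,6): δ = 50.45°  ·
  (4,5): δ = 149.33°  ·
  (4,6): δ = 76.37°  ·
  (5,6): δ = 107.04°  ·
antipodal pairs: 4

count = 4; pairs: (0,4), (0,5), (1,6), (2,6)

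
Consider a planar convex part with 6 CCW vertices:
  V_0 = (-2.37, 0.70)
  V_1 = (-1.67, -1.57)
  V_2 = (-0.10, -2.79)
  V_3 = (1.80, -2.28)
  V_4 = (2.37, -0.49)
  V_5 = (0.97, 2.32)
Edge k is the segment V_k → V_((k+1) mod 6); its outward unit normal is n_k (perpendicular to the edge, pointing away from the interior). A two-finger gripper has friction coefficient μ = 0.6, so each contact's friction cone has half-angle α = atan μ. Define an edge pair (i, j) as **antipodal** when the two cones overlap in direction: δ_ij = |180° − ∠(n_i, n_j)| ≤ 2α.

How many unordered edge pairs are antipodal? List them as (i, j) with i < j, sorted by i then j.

count = 5; pairs: (0,3), (0,4), (1,4), (2,5), (3,5)

α = atan 0.6 = 30.96°;  2α = 61.93°
n_0 = (-0.9556, -0.2947)
n_1 = (-0.6136, -0.7896)
n_2 = (+0.2592, -0.9658)
n_3 = (+0.9529, -0.3034)
n_4 = (+0.8951, +0.4459)
n_5 = (-0.4364, +0.8998)
  (0,1): δ = 144.99°  ·
  (0,2): δ = 92.11°  ·
  (0,3): δ = 34.80°  ✓
  (0,4): δ = 9.35°  ✓
  (0,5): δ = 98.74°  ·
  (1,2): δ = 127.13°  ·
  (1,3): δ = 69.81°  ·
  (1,4): δ = 25.67°  ✓
  (1,5): δ = 63.72°  ·
  (2,3): δ = 122.69°  ·
  (2,4): δ = 78.54°  ·
  (2,5): δ = 10.85°  ✓
  (3,4): δ = 135.85°  ·
  (3,5): δ = 46.46°  ✓
  (4,5): δ = 90.61°  ·
antipodal pairs: 5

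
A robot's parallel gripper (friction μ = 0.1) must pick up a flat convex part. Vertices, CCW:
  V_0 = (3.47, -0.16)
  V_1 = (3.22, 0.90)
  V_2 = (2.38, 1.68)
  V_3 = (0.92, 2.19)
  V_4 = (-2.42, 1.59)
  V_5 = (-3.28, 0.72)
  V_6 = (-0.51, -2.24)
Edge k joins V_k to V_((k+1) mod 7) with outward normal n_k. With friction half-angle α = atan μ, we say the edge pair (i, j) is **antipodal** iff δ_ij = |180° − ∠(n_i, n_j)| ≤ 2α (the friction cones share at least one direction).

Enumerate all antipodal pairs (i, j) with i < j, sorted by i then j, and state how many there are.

α = atan 0.1 = 5.71°;  2α = 11.42°
n_0 = (+0.9733, +0.2296)
n_1 = (+0.6805, +0.7328)
n_2 = (+0.3298, +0.9441)
n_3 = (-0.1768, +0.9842)
n_4 = (-0.7112, +0.7030)
n_5 = (-0.7302, -0.6833)
n_6 = (+0.4632, -0.8863)
  (0,1): δ = 146.15°  ·
  (0,2): δ = 122.53°  ·
  (0,3): δ = 93.09°  ·
  (0,4): δ = 57.94°  ·
  (0,5): δ = 29.83°  ·
  (0,6): δ = 104.32°  ·
  (1,2): δ = 156.38°  ·
  (1,3): δ = 126.94°  ·
  (1,4): δ = 91.79°  ·
  (1,5): δ = 4.02°  ✓
  (1,6): δ = 70.47°  ·
  (2,3): δ = 150.56°  ·
  (2,4): δ = 115.41°  ·
  (2,5): δ = 27.64°  ·
  (2,6): δ = 46.85°  ·
  (3,4): δ = 144.85°  ·
  (3,5): δ = 57.08°  ·
  (3,6): δ = 17.41°  ·
  (4,5): δ = 92.23°  ·
  (4,6): δ = 17.74°  ·
  (5,6): δ = 105.51°  ·
antipodal pairs: 1

count = 1; pairs: (1,5)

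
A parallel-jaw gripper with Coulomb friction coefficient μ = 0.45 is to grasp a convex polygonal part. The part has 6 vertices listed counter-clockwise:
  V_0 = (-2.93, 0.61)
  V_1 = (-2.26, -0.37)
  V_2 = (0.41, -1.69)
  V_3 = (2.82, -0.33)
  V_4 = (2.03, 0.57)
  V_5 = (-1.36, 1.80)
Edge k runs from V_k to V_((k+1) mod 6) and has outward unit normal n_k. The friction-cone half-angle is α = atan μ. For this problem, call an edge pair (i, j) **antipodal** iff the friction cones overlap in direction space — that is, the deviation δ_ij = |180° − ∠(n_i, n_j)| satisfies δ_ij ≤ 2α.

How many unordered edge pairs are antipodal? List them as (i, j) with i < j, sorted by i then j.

count = 5; pairs: (0,3), (0,4), (1,3), (1,4), (2,5)

α = atan 0.45 = 24.23°;  2α = 48.46°
n_0 = (-0.8255, -0.5644)
n_1 = (-0.4432, -0.8964)
n_2 = (+0.4915, -0.8709)
n_3 = (+0.7515, +0.6597)
n_4 = (+0.3411, +0.9400)
n_5 = (-0.6041, +0.7969)
  (0,1): δ = 150.67°  ·
  (0,2): δ = 94.92°  ·
  (0,3): δ = 6.92°  ✓
  (0,4): δ = 35.70°  ✓
  (0,5): δ = 92.80°  ·
  (1,2): δ = 124.26°  ·
  (1,3): δ = 22.42°  ✓
  (1,4): δ = 6.36°  ✓
  (1,5): δ = 63.47°  ·
  (2,3): δ = 78.16°  ·
  (2,4): δ = 49.38°  ·
  (2,5): δ = 7.72°  ✓
  (3,4): δ = 151.22°  ·
  (3,5): δ = 94.12°  ·
  (4,5): δ = 122.90°  ·
antipodal pairs: 5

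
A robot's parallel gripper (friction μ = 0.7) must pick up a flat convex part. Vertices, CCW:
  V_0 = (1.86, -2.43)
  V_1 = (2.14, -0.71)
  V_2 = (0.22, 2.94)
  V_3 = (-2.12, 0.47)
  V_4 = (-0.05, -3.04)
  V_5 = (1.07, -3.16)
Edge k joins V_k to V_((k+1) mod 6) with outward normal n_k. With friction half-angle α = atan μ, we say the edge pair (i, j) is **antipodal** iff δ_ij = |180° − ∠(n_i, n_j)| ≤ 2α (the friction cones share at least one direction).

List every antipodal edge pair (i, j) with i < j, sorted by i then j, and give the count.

α = atan 0.7 = 34.99°;  2α = 69.98°
n_0 = (+0.9870, -0.1607)
n_1 = (+0.8850, +0.4655)
n_2 = (-0.7260, +0.6877)
n_3 = (-0.8614, -0.5080)
n_4 = (-0.1065, -0.9943)
n_5 = (+0.6787, -0.7344)
  (0,1): δ = 143.01°  ·
  (0,2): δ = 34.21°  ✓
  (0,3): δ = 39.78°  ✓
  (0,4): δ = 93.13°  ·
  (0,5): δ = 141.99°  ·
  (1,2): δ = 71.20°  ·
  (1,3): δ = 2.78°  ✓
  (1,4): δ = 56.14°  ✓
  (1,5): δ = 104.99°  ·
  (2,3): δ = 106.02°  ·
  (2,4): δ = 52.66°  ✓
  (2,5): δ = 3.81°  ✓
  (3,4): δ = 126.65°  ·
  (3,5): δ = 77.79°  ·
  (4,5): δ = 131.14°  ·
antipodal pairs: 6

count = 6; pairs: (0,2), (0,3), (1,3), (1,4), (2,4), (2,5)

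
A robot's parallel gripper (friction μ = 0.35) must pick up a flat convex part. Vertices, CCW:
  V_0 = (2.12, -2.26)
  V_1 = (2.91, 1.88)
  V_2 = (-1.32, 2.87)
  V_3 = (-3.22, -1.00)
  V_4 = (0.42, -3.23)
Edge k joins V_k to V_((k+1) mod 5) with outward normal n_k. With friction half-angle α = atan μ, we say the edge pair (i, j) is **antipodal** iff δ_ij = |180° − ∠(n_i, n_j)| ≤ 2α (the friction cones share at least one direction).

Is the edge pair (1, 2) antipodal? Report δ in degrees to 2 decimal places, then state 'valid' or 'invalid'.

δ = 102.98°, invalid

α = atan 0.35 = 19.29°;  2α = 38.58°
edge 1: e_1 = (-4.23, +0.99);  n_1 = (+0.2279, +0.9737)
edge 2: e_2 = (-1.90, -3.87);  n_2 = (-0.8977, +0.4407)
∠(n_1, n_2) = 77.02°
δ = |180° − 77.02°| = 102.98°
102.98° > 2α = 38.58°  →  invalid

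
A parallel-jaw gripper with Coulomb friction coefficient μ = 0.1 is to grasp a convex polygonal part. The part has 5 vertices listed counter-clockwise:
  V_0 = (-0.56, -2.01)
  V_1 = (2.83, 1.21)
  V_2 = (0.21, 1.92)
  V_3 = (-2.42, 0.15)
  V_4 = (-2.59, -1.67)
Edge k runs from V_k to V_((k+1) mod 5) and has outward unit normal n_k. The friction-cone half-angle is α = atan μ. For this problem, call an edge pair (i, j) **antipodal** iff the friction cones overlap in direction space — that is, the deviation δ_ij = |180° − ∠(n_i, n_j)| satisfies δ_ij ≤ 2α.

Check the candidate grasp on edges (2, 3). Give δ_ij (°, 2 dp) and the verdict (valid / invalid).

α = atan 0.1 = 5.71°;  2α = 11.42°
edge 2: e_2 = (-2.63, -1.77);  n_2 = (-0.5583, +0.8296)
edge 3: e_3 = (-0.17, -1.82);  n_3 = (-0.9957, +0.0930)
∠(n_2, n_3) = 50.72°
δ = |180° − 50.72°| = 129.28°
129.28° > 2α = 11.42°  →  invalid

δ = 129.28°, invalid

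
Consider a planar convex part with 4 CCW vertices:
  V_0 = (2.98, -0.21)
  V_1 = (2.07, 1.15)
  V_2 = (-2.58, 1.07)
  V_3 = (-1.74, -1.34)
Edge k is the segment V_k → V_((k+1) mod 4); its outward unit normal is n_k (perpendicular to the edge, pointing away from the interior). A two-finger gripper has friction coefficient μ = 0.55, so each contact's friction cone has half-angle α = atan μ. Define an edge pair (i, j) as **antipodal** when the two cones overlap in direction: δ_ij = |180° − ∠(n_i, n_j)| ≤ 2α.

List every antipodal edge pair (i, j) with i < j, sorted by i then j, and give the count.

count = 2; pairs: (0,2), (1,3)

α = atan 0.55 = 28.81°;  2α = 57.62°
n_0 = (+0.8311, +0.5561)
n_1 = (-0.0172, +0.9999)
n_2 = (-0.9443, -0.3291)
n_3 = (+0.2328, -0.9725)
  (0,1): δ = 122.80°  ·
  (0,2): δ = 14.57°  ✓
  (0,3): δ = 69.68°  ·
  (1,2): δ = 71.77°  ·
  (1,3): δ = 12.48°  ✓
  (2,3): δ = 95.75°  ·
antipodal pairs: 2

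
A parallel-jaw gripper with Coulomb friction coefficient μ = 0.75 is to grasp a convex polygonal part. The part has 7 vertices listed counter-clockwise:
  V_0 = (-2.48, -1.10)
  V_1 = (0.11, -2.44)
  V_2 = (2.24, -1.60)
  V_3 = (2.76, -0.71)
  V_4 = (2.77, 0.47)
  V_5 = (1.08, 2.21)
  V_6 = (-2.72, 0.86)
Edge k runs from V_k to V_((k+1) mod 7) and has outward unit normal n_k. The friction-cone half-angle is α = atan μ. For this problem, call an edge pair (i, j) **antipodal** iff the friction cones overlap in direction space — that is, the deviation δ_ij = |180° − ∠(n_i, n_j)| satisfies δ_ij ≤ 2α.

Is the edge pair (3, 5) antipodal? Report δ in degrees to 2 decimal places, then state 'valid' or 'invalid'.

δ = 69.96°, valid

α = atan 0.75 = 36.87°;  2α = 73.74°
edge 3: e_3 = (+0.01, +1.18);  n_3 = (+1.0000, -0.0085)
edge 5: e_5 = (-3.80, -1.35);  n_5 = (-0.3348, +0.9423)
∠(n_3, n_5) = 110.04°
δ = |180° − 110.04°| = 69.96°
69.96° ≤ 2α = 73.74°  →  valid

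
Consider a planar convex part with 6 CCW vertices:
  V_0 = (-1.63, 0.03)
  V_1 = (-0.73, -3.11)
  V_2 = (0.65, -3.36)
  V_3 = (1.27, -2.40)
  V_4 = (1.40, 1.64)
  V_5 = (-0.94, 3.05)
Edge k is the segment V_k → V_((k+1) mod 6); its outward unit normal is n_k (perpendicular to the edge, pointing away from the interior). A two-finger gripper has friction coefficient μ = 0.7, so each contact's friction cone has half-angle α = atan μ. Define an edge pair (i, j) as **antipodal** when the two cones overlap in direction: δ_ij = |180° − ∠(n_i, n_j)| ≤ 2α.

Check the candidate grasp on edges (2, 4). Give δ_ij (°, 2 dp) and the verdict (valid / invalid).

δ = 88.22°, invalid

α = atan 0.7 = 34.99°;  2α = 69.98°
edge 2: e_2 = (+0.62, +0.96);  n_2 = (+0.8400, -0.5425)
edge 4: e_4 = (-2.34, +1.41);  n_4 = (+0.5161, +0.8565)
∠(n_2, n_4) = 91.78°
δ = |180° − 91.78°| = 88.22°
88.22° > 2α = 69.98°  →  invalid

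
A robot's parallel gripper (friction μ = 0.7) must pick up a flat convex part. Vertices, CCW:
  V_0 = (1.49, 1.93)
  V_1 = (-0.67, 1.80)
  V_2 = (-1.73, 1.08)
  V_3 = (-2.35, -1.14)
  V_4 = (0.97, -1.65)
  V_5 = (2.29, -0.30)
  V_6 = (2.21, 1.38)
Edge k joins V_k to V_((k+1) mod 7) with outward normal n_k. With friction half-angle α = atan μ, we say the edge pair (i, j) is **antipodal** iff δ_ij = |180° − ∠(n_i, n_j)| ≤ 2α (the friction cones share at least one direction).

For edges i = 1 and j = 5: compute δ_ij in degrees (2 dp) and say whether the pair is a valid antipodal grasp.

α = atan 0.7 = 34.99°;  2α = 69.98°
edge 1: e_1 = (-1.06, -0.72);  n_1 = (-0.5619, +0.8272)
edge 5: e_5 = (-0.08, +1.68);  n_5 = (+0.9989, +0.0476)
∠(n_1, n_5) = 121.46°
δ = |180° − 121.46°| = 58.54°
58.54° ≤ 2α = 69.98°  →  valid

δ = 58.54°, valid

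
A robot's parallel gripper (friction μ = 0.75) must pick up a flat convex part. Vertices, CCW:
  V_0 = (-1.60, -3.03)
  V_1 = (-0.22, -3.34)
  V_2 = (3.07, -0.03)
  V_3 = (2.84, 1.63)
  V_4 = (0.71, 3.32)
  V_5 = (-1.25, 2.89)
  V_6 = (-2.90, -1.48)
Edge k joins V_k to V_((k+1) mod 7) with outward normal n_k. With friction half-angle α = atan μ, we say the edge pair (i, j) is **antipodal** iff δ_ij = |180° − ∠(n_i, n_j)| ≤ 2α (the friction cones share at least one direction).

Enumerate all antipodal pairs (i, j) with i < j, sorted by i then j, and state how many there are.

count = 10; pairs: (0,2), (0,3), (0,4), (1,4), (1,5), (2,5), (2,6), (3,5), (3,6), (4,6)

α = atan 0.75 = 36.87°;  2α = 73.74°
n_0 = (-0.2192, -0.9757)
n_1 = (+0.7092, -0.7050)
n_2 = (+0.9905, +0.1372)
n_3 = (+0.6216, +0.7834)
n_4 = (-0.2143, +0.9768)
n_5 = (-0.9355, +0.3532)
n_6 = (-0.7662, -0.6426)
  (0,1): δ = 122.17°  ·
  (0,2): δ = 69.45°  ✓
  (0,3): δ = 25.77°  ✓
  (0,4): δ = 25.03°  ✓
  (0,5): δ = 81.98°  ·
  (0,6): δ = 142.65°  ·
  (1,2): δ = 127.29°  ·
  (1,3): δ = 83.60°  ·
  (1,4): δ = 32.80°  ✓
  (1,5): δ = 24.14°  ✓
  (1,6): δ = 84.81°  ·
  (2,3): δ = 136.32°  ·
  (2,4): δ = 85.51°  ·
  (2,5): δ = 28.57°  ✓
  (2,6): δ = 32.10°  ✓
  (3,4): δ = 129.20°  ·
  (3,5): δ = 72.26°  ✓
  (3,6): δ = 11.58°  ✓
  (4,5): δ = 123.06°  ·
  (4,6): δ = 62.39°  ✓
  (5,6): δ = 119.33°  ·
antipodal pairs: 10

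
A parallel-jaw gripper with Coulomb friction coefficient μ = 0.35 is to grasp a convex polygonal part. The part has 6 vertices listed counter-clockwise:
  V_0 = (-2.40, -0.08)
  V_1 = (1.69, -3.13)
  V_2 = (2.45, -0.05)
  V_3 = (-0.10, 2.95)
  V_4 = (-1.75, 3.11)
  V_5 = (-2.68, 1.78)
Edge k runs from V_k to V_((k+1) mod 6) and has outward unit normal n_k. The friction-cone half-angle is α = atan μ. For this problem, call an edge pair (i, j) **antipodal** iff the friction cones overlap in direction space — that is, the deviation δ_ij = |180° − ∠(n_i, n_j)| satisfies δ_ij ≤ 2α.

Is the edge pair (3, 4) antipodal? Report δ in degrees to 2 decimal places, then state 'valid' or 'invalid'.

α = atan 0.35 = 19.29°;  2α = 38.58°
edge 3: e_3 = (-1.65, +0.16);  n_3 = (+0.0965, +0.9953)
edge 4: e_4 = (-0.93, -1.33);  n_4 = (-0.8195, +0.5730)
∠(n_3, n_4) = 60.58°
δ = |180° − 60.58°| = 119.42°
119.42° > 2α = 38.58°  →  invalid

δ = 119.42°, invalid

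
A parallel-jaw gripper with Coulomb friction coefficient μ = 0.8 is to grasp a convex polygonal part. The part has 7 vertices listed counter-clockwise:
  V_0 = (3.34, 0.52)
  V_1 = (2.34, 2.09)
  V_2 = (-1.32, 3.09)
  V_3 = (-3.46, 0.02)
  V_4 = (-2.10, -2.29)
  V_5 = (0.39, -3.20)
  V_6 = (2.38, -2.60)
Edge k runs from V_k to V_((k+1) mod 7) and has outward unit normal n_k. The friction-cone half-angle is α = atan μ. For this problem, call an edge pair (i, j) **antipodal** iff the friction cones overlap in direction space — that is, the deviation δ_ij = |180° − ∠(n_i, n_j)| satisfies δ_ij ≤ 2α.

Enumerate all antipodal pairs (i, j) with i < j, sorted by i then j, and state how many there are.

count = 11; pairs: (0,2), (0,3), (0,4), (0,5), (1,3), (1,4), (1,5), (2,4), (2,5), (2,6), (3,6)

α = atan 0.8 = 38.66°;  2α = 77.32°
n_0 = (+0.8434, +0.5372)
n_1 = (+0.2636, +0.9646)
n_2 = (-0.8204, +0.5718)
n_3 = (-0.8617, -0.5073)
n_4 = (-0.3433, -0.9392)
n_5 = (+0.2887, -0.9574)
n_6 = (+0.9558, -0.2941)
  (0,1): δ = 137.78°  ·
  (0,2): δ = 67.37°  ✓
  (0,3): δ = 2.01°  ✓
  (0,4): δ = 37.43°  ✓
  (0,5): δ = 74.28°  ✓
  (0,6): δ = 130.40°  ·
  (1,2): δ = 109.60°  ·
  (1,3): δ = 44.23°  ✓
  (1,4): δ = 4.79°  ✓
  (1,5): δ = 32.06°  ✓
  (1,6): δ = 88.18°  ·
  (2,3): δ = 114.63°  ·
  (2,4): δ = 75.20°  ✓
  (2,5): δ = 38.34°  ✓
  (2,6): δ = 17.78°  ✓
  (3,4): δ = 140.56°  ·
  (3,5): δ = 103.71°  ·
  (3,6): δ = 47.59°  ✓
  (4,5): δ = 143.15°  ·
  (4,6): δ = 87.03°  ·
  (5,6): δ = 123.88°  ·
antipodal pairs: 11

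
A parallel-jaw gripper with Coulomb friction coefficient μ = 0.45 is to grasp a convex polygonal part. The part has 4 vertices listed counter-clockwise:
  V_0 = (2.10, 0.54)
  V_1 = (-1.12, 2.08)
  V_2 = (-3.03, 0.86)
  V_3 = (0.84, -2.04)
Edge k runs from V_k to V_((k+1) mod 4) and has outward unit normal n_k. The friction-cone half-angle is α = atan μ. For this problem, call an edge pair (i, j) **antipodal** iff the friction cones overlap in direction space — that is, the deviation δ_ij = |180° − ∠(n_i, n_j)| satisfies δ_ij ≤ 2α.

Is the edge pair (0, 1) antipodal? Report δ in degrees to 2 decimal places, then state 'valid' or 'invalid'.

δ = 121.87°, invalid

α = atan 0.45 = 24.23°;  2α = 48.46°
edge 0: e_0 = (-3.22, +1.54);  n_0 = (+0.4315, +0.9021)
edge 1: e_1 = (-1.91, -1.22);  n_1 = (-0.5383, +0.8428)
∠(n_0, n_1) = 58.13°
δ = |180° − 58.13°| = 121.87°
121.87° > 2α = 48.46°  →  invalid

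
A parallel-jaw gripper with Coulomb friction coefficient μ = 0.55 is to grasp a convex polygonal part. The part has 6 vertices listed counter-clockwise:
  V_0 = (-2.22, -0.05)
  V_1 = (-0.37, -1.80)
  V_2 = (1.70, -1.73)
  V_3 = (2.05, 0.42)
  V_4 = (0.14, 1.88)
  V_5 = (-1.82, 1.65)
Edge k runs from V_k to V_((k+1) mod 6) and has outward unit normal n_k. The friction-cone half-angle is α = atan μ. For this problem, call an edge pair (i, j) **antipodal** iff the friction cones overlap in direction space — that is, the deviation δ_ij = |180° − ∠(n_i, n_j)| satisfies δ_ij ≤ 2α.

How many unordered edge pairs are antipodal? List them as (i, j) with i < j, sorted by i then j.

count = 6; pairs: (0,2), (0,3), (0,4), (1,3), (1,4), (2,5)

α = atan 0.55 = 28.81°;  2α = 57.62°
n_0 = (-0.6872, -0.7265)
n_1 = (+0.0338, -0.9994)
n_2 = (+0.9870, -0.1607)
n_3 = (+0.6073, +0.7945)
n_4 = (-0.1165, +0.9932)
n_5 = (-0.9734, +0.2290)
  (0,1): δ = 134.65°  ·
  (0,2): δ = 55.84°  ✓
  (0,3): δ = 6.01°  ✓
  (0,4): δ = 50.10°  ✓
  (0,5): δ = 120.17°  ·
  (1,2): δ = 101.18°  ·
  (1,3): δ = 39.33°  ✓
  (1,4): δ = 4.76°  ✓
  (1,5): δ = 74.82°  ·
  (2,3): δ = 118.15°  ·
  (2,4): δ = 74.06°  ·
  (2,5): δ = 3.99°  ✓
  (3,4): δ = 135.91°  ·
  (3,5): δ = 65.85°  ·
  (4,5): δ = 109.93°  ·
antipodal pairs: 6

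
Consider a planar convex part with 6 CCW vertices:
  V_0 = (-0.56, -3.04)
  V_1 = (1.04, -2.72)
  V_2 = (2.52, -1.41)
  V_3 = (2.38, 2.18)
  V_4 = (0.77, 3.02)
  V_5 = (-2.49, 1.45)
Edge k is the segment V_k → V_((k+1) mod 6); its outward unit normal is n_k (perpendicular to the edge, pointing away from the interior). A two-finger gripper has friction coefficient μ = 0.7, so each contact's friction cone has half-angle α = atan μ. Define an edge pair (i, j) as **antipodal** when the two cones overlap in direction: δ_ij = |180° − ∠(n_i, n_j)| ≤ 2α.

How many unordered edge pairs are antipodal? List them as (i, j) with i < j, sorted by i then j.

count = 7; pairs: (0,3), (0,4), (1,3), (1,4), (2,4), (2,5), (3,5)

α = atan 0.7 = 34.99°;  2α = 69.98°
n_0 = (+0.1961, -0.9806)
n_1 = (+0.6628, -0.7488)
n_2 = (+0.9992, +0.0390)
n_3 = (+0.4626, +0.8866)
n_4 = (-0.4339, +0.9010)
n_5 = (-0.9187, -0.3949)
  (0,1): δ = 149.80°  ·
  (0,2): δ = 99.08°  ·
  (0,3): δ = 38.86°  ✓
  (0,4): δ = 14.41°  ✓
  (0,5): δ = 101.95°  ·
  (1,2): δ = 129.28°  ·
  (1,3): δ = 69.07°  ✓
  (1,4): δ = 15.80°  ✓
  (1,5): δ = 71.75°  ·
  (2,3): δ = 119.79°  ·
  (2,4): δ = 66.52°  ✓
  (2,5): δ = 21.03°  ✓
  (3,4): δ = 126.73°  ·
  (3,5): δ = 39.19°  ✓
  (4,5): δ = 92.46°  ·
antipodal pairs: 7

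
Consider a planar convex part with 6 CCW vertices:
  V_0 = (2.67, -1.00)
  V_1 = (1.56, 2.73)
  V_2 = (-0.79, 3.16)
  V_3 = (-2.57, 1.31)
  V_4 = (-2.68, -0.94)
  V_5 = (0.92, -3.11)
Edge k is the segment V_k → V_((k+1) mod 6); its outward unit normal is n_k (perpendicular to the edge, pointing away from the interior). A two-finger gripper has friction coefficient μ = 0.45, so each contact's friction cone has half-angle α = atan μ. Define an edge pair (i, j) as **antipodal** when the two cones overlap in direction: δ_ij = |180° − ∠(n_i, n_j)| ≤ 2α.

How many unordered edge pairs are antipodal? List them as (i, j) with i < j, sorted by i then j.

α = atan 0.45 = 24.23°;  2α = 48.46°
n_0 = (+0.9585, +0.2852)
n_1 = (+0.1800, +0.9837)
n_2 = (-0.7206, +0.6933)
n_3 = (-0.9988, +0.0488)
n_4 = (-0.5162, -0.8564)
n_5 = (+0.7697, -0.6384)
  (0,1): δ = 116.94°  ·
  (0,2): δ = 60.47°  ·
  (0,3): δ = 19.37°  ✓
  (0,4): δ = 42.35°  ✓
  (0,5): δ = 123.76°  ·
  (1,2): δ = 123.53°  ·
  (1,3): δ = 82.43°  ·
  (1,4): δ = 20.71°  ✓
  (1,5): δ = 60.70°  ·
  (2,3): δ = 138.90°  ·
  (2,4): δ = 77.19°  ·
  (2,5): δ = 4.22°  ✓
  (3,4): δ = 118.28°  ·
  (3,5): δ = 36.87°  ✓
  (4,5): δ = 98.59°  ·
antipodal pairs: 5

count = 5; pairs: (0,3), (0,4), (1,4), (2,5), (3,5)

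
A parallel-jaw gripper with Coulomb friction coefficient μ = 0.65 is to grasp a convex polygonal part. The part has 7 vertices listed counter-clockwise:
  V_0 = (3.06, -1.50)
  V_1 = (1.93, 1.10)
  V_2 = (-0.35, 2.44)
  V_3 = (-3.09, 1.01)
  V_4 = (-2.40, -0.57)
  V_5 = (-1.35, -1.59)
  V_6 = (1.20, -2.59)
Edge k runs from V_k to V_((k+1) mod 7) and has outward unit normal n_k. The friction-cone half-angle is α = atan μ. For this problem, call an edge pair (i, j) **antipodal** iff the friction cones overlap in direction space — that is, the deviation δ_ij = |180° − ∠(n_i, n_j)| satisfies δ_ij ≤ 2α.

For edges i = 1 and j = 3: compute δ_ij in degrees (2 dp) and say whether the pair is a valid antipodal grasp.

δ = 35.97°, valid

α = atan 0.65 = 33.02°;  2α = 66.05°
edge 1: e_1 = (-2.28, +1.34);  n_1 = (+0.5067, +0.8621)
edge 3: e_3 = (+0.69, -1.58);  n_3 = (-0.9164, -0.4002)
∠(n_1, n_3) = 144.03°
δ = |180° − 144.03°| = 35.97°
35.97° ≤ 2α = 66.05°  →  valid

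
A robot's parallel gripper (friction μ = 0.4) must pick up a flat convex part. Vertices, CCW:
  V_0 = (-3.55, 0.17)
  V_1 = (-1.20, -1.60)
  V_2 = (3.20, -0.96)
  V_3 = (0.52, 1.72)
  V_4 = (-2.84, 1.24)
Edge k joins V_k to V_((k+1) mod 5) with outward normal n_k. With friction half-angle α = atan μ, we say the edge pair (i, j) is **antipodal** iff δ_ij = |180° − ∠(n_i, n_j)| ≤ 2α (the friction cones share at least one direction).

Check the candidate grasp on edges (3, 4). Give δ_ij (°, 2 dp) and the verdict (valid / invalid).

δ = 131.70°, invalid

α = atan 0.4 = 21.80°;  2α = 43.60°
edge 3: e_3 = (-3.36, -0.48);  n_3 = (-0.1414, +0.9899)
edge 4: e_4 = (-0.71, -1.07);  n_4 = (-0.8332, +0.5529)
∠(n_3, n_4) = 48.30°
δ = |180° − 48.30°| = 131.70°
131.70° > 2α = 43.60°  →  invalid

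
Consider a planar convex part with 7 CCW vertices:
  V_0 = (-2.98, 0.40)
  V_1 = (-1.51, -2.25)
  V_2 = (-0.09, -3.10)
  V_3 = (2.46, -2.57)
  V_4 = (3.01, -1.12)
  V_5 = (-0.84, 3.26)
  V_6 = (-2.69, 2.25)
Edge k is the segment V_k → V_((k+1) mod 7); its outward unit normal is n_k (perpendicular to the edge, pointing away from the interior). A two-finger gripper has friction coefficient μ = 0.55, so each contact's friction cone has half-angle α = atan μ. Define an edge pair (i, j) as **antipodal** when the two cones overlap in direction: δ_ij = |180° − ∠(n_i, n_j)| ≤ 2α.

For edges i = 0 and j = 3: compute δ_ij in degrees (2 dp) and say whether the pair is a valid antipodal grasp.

δ = 49.79°, valid

α = atan 0.55 = 28.81°;  2α = 57.62°
edge 0: e_0 = (+1.47, -2.65);  n_0 = (-0.8745, -0.4851)
edge 3: e_3 = (+0.55, +1.45);  n_3 = (+0.9350, -0.3547)
∠(n_0, n_3) = 130.21°
δ = |180° − 130.21°| = 49.79°
49.79° ≤ 2α = 57.62°  →  valid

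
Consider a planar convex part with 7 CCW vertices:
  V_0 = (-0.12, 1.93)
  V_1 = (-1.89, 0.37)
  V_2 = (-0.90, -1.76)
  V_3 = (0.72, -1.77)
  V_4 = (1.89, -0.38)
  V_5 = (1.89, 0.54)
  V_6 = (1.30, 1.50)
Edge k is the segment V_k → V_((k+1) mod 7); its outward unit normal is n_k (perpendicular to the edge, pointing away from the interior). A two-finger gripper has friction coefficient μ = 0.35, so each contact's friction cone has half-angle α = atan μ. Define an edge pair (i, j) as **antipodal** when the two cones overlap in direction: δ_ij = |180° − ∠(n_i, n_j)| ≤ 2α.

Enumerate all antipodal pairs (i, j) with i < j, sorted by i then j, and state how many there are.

count = 4; pairs: (0,3), (1,4), (1,5), (2,6)

α = atan 0.35 = 19.29°;  2α = 38.58°
n_0 = (-0.6612, +0.7502)
n_1 = (-0.9068, -0.4215)
n_2 = (-0.0062, -1.0000)
n_3 = (+0.7651, -0.6440)
n_4 = (+1.0000, -0.0000)
n_5 = (+0.8520, +0.5236)
n_6 = (+0.2898, +0.9571)
  (0,1): δ = 106.46°  ·
  (0,2): δ = 41.75°  ·
  (0,3): δ = 8.52°  ✓
  (0,4): δ = 48.61°  ·
  (0,5): δ = 80.18°  ·
  (0,6): δ = 121.76°  ·
  (1,2): δ = 115.28°  ·
  (1,3): δ = 65.02°  ·
  (1,4): δ = 24.93°  ✓
  (1,5): δ = 6.65°  ✓
  (1,6): δ = 48.22°  ·
  (2,3): δ = 129.73°  ·
  (2,4): δ = 89.65°  ·
  (2,5): δ = 58.07°  ·
  (2,6): δ = 16.49°  ✓
  (3,4): δ = 139.91°  ·
  (3,5): δ = 108.34°  ·
  (3,6): δ = 66.76°  ·
  (4,5): δ = 148.43°  ·
  (4,6): δ = 106.85°  ·
  (5,6): δ = 138.42°  ·
antipodal pairs: 4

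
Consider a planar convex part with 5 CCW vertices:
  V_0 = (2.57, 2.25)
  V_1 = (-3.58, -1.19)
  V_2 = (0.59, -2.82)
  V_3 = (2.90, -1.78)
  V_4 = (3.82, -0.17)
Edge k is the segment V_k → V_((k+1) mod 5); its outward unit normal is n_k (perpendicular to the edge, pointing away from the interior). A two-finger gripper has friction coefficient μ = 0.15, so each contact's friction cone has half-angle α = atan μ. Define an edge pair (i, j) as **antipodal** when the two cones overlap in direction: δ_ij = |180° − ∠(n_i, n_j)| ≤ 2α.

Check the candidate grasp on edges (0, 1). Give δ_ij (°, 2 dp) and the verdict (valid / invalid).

α = atan 0.15 = 8.53°;  2α = 17.06°
edge 0: e_0 = (-6.15, -3.44);  n_0 = (-0.4882, +0.8727)
edge 1: e_1 = (+4.17, -1.63);  n_1 = (-0.3641, -0.9314)
∠(n_0, n_1) = 129.43°
δ = |180° − 129.43°| = 50.57°
50.57° > 2α = 17.06°  →  invalid

δ = 50.57°, invalid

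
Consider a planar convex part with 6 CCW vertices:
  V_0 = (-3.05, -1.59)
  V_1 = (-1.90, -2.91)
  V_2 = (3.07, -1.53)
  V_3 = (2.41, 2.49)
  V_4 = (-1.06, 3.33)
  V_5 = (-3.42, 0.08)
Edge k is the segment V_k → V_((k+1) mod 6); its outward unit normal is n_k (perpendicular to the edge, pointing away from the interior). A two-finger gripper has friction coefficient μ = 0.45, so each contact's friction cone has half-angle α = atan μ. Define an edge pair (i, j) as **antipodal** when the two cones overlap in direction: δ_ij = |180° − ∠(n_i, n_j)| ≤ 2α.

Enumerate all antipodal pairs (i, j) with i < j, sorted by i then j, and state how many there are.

count = 6; pairs: (0,2), (0,3), (1,3), (1,4), (2,4), (2,5)

α = atan 0.45 = 24.23°;  2α = 48.46°
n_0 = (-0.7540, -0.6569)
n_1 = (+0.2675, -0.9635)
n_2 = (+0.9868, +0.1620)
n_3 = (+0.2353, +0.9719)
n_4 = (-0.8092, +0.5876)
n_5 = (-0.9763, -0.2163)
  (0,1): δ = 115.54°  ·
  (0,2): δ = 31.74°  ✓
  (0,3): δ = 35.33°  ✓
  (0,4): δ = 102.95°  ·
  (0,5): δ = 151.43°  ·
  (1,2): δ = 96.19°  ·
  (1,3): δ = 29.13°  ✓
  (1,4): δ = 38.50°  ✓
  (1,5): δ = 86.97°  ·
  (2,3): δ = 112.93°  ·
  (2,4): δ = 45.31°  ✓
  (2,5): δ = 3.17°  ✓
  (3,4): δ = 112.38°  ·
  (3,5): δ = 63.90°  ·
  (4,5): δ = 131.52°  ·
antipodal pairs: 6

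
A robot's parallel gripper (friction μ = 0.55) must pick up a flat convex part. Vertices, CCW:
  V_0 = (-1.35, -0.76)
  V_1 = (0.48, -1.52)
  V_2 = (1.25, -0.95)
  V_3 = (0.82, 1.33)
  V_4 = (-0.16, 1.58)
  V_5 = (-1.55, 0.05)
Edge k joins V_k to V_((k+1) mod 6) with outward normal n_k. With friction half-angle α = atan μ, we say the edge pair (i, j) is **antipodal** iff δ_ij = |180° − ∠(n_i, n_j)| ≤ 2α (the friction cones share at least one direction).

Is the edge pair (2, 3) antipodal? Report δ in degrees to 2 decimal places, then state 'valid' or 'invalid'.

δ = 114.99°, invalid

α = atan 0.55 = 28.81°;  2α = 57.62°
edge 2: e_2 = (-0.43, +2.28);  n_2 = (+0.9827, +0.1853)
edge 3: e_3 = (-0.98, +0.25);  n_3 = (+0.2472, +0.9690)
∠(n_2, n_3) = 65.01°
δ = |180° − 65.01°| = 114.99°
114.99° > 2α = 57.62°  →  invalid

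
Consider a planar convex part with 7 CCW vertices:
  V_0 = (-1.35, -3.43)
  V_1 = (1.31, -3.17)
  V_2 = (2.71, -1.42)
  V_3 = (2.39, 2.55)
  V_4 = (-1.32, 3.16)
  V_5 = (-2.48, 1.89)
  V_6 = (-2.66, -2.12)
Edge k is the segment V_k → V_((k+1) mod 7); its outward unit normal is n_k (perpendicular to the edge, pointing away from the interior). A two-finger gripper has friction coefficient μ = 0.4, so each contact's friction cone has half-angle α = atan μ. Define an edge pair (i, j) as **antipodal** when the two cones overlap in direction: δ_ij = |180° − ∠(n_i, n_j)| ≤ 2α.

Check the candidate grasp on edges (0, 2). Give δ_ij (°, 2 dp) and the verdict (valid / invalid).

α = atan 0.4 = 21.80°;  2α = 43.60°
edge 0: e_0 = (+2.66, +0.26);  n_0 = (+0.0973, -0.9953)
edge 2: e_2 = (-0.32, +3.97);  n_2 = (+0.9968, +0.0803)
∠(n_0, n_2) = 89.03°
δ = |180° − 89.03°| = 90.97°
90.97° > 2α = 43.60°  →  invalid

δ = 90.97°, invalid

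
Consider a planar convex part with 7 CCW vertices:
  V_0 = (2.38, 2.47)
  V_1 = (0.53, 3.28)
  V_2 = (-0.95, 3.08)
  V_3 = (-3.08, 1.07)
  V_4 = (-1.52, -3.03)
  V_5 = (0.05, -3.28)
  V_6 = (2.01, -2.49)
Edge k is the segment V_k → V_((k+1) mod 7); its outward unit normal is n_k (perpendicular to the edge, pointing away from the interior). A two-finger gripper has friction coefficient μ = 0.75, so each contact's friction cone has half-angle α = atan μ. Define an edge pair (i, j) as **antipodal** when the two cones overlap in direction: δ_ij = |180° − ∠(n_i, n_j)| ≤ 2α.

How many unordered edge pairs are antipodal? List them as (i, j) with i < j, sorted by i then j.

α = atan 0.75 = 36.87°;  2α = 73.74°
n_0 = (+0.4011, +0.9160)
n_1 = (-0.1339, +0.9910)
n_2 = (-0.6863, +0.7273)
n_3 = (-0.9346, -0.3556)
n_4 = (-0.1573, -0.9876)
n_5 = (+0.3738, -0.9275)
n_6 = (+0.9972, -0.0744)
  (0,1): δ = 148.66°  ·
  (0,2): δ = 113.01°  ·
  (0,3): δ = 45.52°  ✓
  (0,4): δ = 14.60°  ✓
  (0,5): δ = 45.60°  ✓
  (0,6): δ = 109.38°  ·
  (1,2): δ = 144.36°  ·
  (1,3): δ = 76.86°  ·
  (1,4): δ = 16.74°  ✓
  (1,5): δ = 14.26°  ✓
  (1,6): δ = 78.04°  ·
  (2,3): δ = 112.51°  ·
  (2,4): δ = 52.39°  ✓
  (2,5): δ = 21.39°  ✓
  (2,6): δ = 42.39°  ✓
  (3,4): δ = 119.88°  ·
  (3,5): δ = 88.88°  ·
  (3,6): δ = 25.10°  ✓
  (4,5): δ = 149.00°  ·
  (4,6): δ = 85.22°  ·
  (5,6): δ = 116.22°  ·
antipodal pairs: 9

count = 9; pairs: (0,3), (0,4), (0,5), (1,4), (1,5), (2,4), (2,5), (2,6), (3,6)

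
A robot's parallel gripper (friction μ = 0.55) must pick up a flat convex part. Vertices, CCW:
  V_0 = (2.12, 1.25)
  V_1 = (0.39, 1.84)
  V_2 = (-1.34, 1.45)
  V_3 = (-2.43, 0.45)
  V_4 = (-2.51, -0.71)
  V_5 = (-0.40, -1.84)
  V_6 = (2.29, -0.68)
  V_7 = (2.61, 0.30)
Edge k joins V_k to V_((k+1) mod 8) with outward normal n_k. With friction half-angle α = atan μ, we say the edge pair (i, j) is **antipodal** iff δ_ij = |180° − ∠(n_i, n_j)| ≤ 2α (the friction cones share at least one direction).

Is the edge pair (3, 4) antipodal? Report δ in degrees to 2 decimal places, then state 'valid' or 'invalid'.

δ = 114.23°, invalid

α = atan 0.55 = 28.81°;  2α = 57.62°
edge 3: e_3 = (-0.08, -1.16);  n_3 = (-0.9976, +0.0688)
edge 4: e_4 = (+2.11, -1.13);  n_4 = (-0.4721, -0.8815)
∠(n_3, n_4) = 65.77°
δ = |180° − 65.77°| = 114.23°
114.23° > 2α = 57.62°  →  invalid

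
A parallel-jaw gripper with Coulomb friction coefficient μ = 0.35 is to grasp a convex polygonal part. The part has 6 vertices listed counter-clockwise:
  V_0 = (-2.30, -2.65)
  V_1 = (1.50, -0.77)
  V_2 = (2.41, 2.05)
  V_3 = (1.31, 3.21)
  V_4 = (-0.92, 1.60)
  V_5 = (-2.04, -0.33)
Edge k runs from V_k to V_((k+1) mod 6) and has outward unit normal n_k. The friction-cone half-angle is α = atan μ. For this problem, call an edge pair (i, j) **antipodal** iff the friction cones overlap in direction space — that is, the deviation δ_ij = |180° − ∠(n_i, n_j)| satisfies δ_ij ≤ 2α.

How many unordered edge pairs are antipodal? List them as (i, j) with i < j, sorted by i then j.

count = 5; pairs: (0,3), (0,4), (1,3), (1,4), (1,5)

α = atan 0.35 = 19.29°;  2α = 38.58°
n_0 = (+0.4434, -0.8963)
n_1 = (+0.9517, -0.3071)
n_2 = (+0.7256, +0.6881)
n_3 = (-0.5854, +0.8108)
n_4 = (-0.8649, +0.5019)
n_5 = (-0.9938, +0.1114)
  (0,1): δ = 134.21°  ·
  (0,2): δ = 72.84°  ·
  (0,3): δ = 9.50°  ✓
  (0,4): δ = 33.55°  ✓
  (0,5): δ = 57.28°  ·
  (1,2): δ = 118.64°  ·
  (1,3): δ = 36.29°  ✓
  (1,4): δ = 12.24°  ✓
  (1,5): δ = 11.49°  ✓
  (2,3): δ = 97.65°  ·
  (2,4): δ = 73.61°  ·
  (2,5): δ = 49.87°  ·
  (3,4): δ = 155.96°  ·
  (3,5): δ = 132.22°  ·
  (4,5): δ = 156.27°  ·
antipodal pairs: 5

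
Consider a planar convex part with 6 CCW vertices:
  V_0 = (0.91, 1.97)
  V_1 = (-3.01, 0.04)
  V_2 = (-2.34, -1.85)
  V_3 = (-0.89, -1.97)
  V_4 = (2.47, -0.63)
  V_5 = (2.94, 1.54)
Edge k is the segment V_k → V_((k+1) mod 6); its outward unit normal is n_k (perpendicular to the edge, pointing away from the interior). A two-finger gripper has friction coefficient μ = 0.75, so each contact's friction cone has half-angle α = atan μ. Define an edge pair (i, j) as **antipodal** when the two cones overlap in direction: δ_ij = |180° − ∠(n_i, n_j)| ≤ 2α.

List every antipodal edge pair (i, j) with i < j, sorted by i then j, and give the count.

α = atan 0.75 = 36.87°;  2α = 73.74°
n_0 = (-0.4417, +0.8972)
n_1 = (-0.9425, -0.3341)
n_2 = (-0.0825, -0.9966)
n_3 = (+0.3704, -0.9289)
n_4 = (+0.9773, -0.2117)
n_5 = (+0.2072, +0.9783)
  (0,1): δ = 96.69°  ·
  (0,2): δ = 30.94°  ✓
  (0,3): δ = 4.47°  ✓
  (0,4): δ = 51.57°  ✓
  (0,5): δ = 141.83°  ·
  (1,2): δ = 114.25°  ·
  (1,3): δ = 87.78°  ·
  (1,4): δ = 31.74°  ✓
  (1,5): δ = 58.52°  ✓
  (2,3): δ = 153.53°  ·
  (2,4): δ = 97.49°  ·
  (2,5): δ = 7.23°  ✓
  (3,4): δ = 123.96°  ·
  (3,5): δ = 33.70°  ✓
  (4,5): δ = 89.74°  ·
antipodal pairs: 7

count = 7; pairs: (0,2), (0,3), (0,4), (1,4), (1,5), (2,5), (3,5)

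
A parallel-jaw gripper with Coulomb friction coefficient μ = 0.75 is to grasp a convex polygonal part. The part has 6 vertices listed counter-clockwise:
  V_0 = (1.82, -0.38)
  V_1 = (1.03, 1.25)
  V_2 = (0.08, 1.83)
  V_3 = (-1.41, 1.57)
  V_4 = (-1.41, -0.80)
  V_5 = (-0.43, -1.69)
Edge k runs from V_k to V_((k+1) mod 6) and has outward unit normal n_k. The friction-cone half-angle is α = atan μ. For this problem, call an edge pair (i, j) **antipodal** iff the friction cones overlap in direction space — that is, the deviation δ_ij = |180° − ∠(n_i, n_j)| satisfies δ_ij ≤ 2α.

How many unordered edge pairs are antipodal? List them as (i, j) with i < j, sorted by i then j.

α = atan 0.75 = 36.87°;  2α = 73.74°
n_0 = (+0.8999, +0.4361)
n_1 = (+0.5211, +0.8535)
n_2 = (-0.1719, +0.9851)
n_3 = (-1.0000, -0.0000)
n_4 = (-0.6723, -0.7403)
n_5 = (+0.5032, -0.8642)
  (0,1): δ = 147.26°  ·
  (0,2): δ = 105.96°  ·
  (0,3): δ = 25.86°  ✓
  (0,4): δ = 21.90°  ✓
  (0,5): δ = 94.35°  ·
  (1,2): δ = 138.70°  ·
  (1,3): δ = 58.59°  ✓
  (1,4): δ = 10.84°  ✓
  (1,5): δ = 61.61°  ✓
  (2,3): δ = 99.90°  ·
  (2,4): δ = 52.14°  ✓
  (2,5): δ = 20.31°  ✓
  (3,4): δ = 132.24°  ·
  (3,5): δ = 59.79°  ✓
  (4,5): δ = 107.55°  ·
antipodal pairs: 8

count = 8; pairs: (0,3), (0,4), (1,3), (1,4), (1,5), (2,4), (2,5), (3,5)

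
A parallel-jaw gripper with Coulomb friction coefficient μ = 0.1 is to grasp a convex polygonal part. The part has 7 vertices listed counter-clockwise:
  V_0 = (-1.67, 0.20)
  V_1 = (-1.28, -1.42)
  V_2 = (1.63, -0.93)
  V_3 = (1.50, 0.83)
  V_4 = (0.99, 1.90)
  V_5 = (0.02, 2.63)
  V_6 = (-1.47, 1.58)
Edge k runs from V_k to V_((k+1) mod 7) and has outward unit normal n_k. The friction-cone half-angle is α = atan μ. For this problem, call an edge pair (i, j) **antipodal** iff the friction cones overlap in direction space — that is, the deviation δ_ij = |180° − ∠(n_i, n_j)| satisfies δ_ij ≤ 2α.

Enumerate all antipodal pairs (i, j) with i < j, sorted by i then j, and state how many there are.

α = atan 0.1 = 5.71°;  2α = 11.42°
n_0 = (-0.9722, -0.2341)
n_1 = (+0.1660, -0.9861)
n_2 = (+0.9973, +0.0737)
n_3 = (+0.9027, +0.4303)
n_4 = (+0.6013, +0.7990)
n_5 = (-0.5760, +0.8174)
n_6 = (-0.9897, +0.1434)
  (0,1): δ = 93.98°  ·
  (0,2): δ = 9.31°  ✓
  (0,3): δ = 11.95°  ·
  (0,4): δ = 39.50°  ·
  (0,5): δ = 111.64°  ·
  (0,6): δ = 158.22°  ·
  (1,2): δ = 95.33°  ·
  (1,3): δ = 74.07°  ·
  (1,4): δ = 46.52°  ·
  (1,5): δ = 25.61°  ·
  (1,6): δ = 72.20°  ·
  (2,3): δ = 158.74°  ·
  (2,4): δ = 131.19°  ·
  (2,5): δ = 59.05°  ·
  (2,6): δ = 12.47°  ·
  (3,4): δ = 152.45°  ·
  (3,5): δ = 80.31°  ·
  (3,6): δ = 33.73°  ·
  (4,5): δ = 107.86°  ·
  (4,6): δ = 61.28°  ·
  (5,6): δ = 133.42°  ·
antipodal pairs: 1

count = 1; pairs: (0,2)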